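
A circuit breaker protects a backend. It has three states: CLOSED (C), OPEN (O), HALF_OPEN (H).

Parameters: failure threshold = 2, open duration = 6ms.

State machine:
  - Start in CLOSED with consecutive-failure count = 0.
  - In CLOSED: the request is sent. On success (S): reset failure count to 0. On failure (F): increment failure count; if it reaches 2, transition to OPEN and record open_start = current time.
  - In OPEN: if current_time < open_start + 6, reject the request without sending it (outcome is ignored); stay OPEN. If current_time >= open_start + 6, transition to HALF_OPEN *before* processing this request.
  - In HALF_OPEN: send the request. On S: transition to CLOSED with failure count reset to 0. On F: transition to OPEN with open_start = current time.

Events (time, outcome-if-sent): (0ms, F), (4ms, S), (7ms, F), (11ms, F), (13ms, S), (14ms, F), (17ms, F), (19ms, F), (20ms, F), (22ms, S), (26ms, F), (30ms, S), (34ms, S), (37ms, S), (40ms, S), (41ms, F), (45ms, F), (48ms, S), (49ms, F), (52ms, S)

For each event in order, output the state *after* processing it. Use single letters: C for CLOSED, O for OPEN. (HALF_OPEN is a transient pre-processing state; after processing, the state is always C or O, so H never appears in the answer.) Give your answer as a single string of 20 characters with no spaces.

State after each event:
  event#1 t=0ms outcome=F: state=CLOSED
  event#2 t=4ms outcome=S: state=CLOSED
  event#3 t=7ms outcome=F: state=CLOSED
  event#4 t=11ms outcome=F: state=OPEN
  event#5 t=13ms outcome=S: state=OPEN
  event#6 t=14ms outcome=F: state=OPEN
  event#7 t=17ms outcome=F: state=OPEN
  event#8 t=19ms outcome=F: state=OPEN
  event#9 t=20ms outcome=F: state=OPEN
  event#10 t=22ms outcome=S: state=OPEN
  event#11 t=26ms outcome=F: state=OPEN
  event#12 t=30ms outcome=S: state=OPEN
  event#13 t=34ms outcome=S: state=CLOSED
  event#14 t=37ms outcome=S: state=CLOSED
  event#15 t=40ms outcome=S: state=CLOSED
  event#16 t=41ms outcome=F: state=CLOSED
  event#17 t=45ms outcome=F: state=OPEN
  event#18 t=48ms outcome=S: state=OPEN
  event#19 t=49ms outcome=F: state=OPEN
  event#20 t=52ms outcome=S: state=CLOSED

Answer: CCCOOOOOOOOOCCCCOOOC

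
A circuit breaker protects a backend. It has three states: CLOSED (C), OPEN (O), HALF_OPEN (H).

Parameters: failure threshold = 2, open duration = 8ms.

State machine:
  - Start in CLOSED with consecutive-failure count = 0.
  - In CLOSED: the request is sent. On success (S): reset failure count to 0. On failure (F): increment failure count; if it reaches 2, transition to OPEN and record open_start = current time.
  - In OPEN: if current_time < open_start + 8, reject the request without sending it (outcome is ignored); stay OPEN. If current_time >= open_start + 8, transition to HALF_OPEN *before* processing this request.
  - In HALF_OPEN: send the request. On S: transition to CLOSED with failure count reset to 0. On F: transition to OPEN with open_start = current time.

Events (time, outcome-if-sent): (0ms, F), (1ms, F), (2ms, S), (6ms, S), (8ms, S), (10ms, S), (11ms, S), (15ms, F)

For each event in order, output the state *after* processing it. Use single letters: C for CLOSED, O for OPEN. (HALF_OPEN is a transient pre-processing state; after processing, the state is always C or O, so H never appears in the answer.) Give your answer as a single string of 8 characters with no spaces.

Answer: COOOOCCC

Derivation:
State after each event:
  event#1 t=0ms outcome=F: state=CLOSED
  event#2 t=1ms outcome=F: state=OPEN
  event#3 t=2ms outcome=S: state=OPEN
  event#4 t=6ms outcome=S: state=OPEN
  event#5 t=8ms outcome=S: state=OPEN
  event#6 t=10ms outcome=S: state=CLOSED
  event#7 t=11ms outcome=S: state=CLOSED
  event#8 t=15ms outcome=F: state=CLOSED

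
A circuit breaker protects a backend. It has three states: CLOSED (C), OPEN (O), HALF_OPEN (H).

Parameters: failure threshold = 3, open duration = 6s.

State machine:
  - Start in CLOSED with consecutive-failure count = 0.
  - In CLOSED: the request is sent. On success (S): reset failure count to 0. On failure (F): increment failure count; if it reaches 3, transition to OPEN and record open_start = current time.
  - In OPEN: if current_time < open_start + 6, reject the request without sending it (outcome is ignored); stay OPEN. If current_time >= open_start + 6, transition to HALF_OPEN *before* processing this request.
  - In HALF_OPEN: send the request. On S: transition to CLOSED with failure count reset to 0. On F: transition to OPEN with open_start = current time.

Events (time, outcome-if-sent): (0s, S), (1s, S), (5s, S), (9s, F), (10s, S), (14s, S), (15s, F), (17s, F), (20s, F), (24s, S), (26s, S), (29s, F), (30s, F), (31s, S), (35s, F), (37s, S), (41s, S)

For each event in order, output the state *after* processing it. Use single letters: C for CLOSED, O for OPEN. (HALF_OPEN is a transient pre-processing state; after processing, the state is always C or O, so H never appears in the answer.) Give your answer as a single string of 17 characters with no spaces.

State after each event:
  event#1 t=0s outcome=S: state=CLOSED
  event#2 t=1s outcome=S: state=CLOSED
  event#3 t=5s outcome=S: state=CLOSED
  event#4 t=9s outcome=F: state=CLOSED
  event#5 t=10s outcome=S: state=CLOSED
  event#6 t=14s outcome=S: state=CLOSED
  event#7 t=15s outcome=F: state=CLOSED
  event#8 t=17s outcome=F: state=CLOSED
  event#9 t=20s outcome=F: state=OPEN
  event#10 t=24s outcome=S: state=OPEN
  event#11 t=26s outcome=S: state=CLOSED
  event#12 t=29s outcome=F: state=CLOSED
  event#13 t=30s outcome=F: state=CLOSED
  event#14 t=31s outcome=S: state=CLOSED
  event#15 t=35s outcome=F: state=CLOSED
  event#16 t=37s outcome=S: state=CLOSED
  event#17 t=41s outcome=S: state=CLOSED

Answer: CCCCCCCCOOCCCCCCC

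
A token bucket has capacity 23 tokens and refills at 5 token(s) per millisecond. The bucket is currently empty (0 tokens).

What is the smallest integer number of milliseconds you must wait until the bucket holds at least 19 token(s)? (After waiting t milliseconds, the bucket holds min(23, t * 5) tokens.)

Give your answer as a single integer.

Answer: 4

Derivation:
Need t * 5 >= 19, so t >= 19/5.
Smallest integer t = ceil(19/5) = 4.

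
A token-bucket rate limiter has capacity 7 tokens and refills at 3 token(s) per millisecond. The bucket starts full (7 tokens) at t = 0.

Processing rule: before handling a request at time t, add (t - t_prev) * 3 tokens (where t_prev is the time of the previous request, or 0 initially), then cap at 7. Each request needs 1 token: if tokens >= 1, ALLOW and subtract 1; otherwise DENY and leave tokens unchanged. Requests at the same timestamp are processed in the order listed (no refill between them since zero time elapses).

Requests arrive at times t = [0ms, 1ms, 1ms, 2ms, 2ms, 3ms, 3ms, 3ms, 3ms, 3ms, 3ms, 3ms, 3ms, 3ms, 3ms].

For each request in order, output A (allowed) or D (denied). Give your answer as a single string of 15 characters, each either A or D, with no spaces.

Simulating step by step:
  req#1 t=0ms: ALLOW
  req#2 t=1ms: ALLOW
  req#3 t=1ms: ALLOW
  req#4 t=2ms: ALLOW
  req#5 t=2ms: ALLOW
  req#6 t=3ms: ALLOW
  req#7 t=3ms: ALLOW
  req#8 t=3ms: ALLOW
  req#9 t=3ms: ALLOW
  req#10 t=3ms: ALLOW
  req#11 t=3ms: ALLOW
  req#12 t=3ms: ALLOW
  req#13 t=3ms: DENY
  req#14 t=3ms: DENY
  req#15 t=3ms: DENY

Answer: AAAAAAAAAAAADDD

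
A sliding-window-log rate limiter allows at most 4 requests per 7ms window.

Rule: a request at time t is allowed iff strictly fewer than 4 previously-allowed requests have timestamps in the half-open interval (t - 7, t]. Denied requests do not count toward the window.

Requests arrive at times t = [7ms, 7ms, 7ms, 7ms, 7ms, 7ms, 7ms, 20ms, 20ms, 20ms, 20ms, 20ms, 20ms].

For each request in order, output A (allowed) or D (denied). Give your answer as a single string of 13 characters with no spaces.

Answer: AAAADDDAAAADD

Derivation:
Tracking allowed requests in the window:
  req#1 t=7ms: ALLOW
  req#2 t=7ms: ALLOW
  req#3 t=7ms: ALLOW
  req#4 t=7ms: ALLOW
  req#5 t=7ms: DENY
  req#6 t=7ms: DENY
  req#7 t=7ms: DENY
  req#8 t=20ms: ALLOW
  req#9 t=20ms: ALLOW
  req#10 t=20ms: ALLOW
  req#11 t=20ms: ALLOW
  req#12 t=20ms: DENY
  req#13 t=20ms: DENY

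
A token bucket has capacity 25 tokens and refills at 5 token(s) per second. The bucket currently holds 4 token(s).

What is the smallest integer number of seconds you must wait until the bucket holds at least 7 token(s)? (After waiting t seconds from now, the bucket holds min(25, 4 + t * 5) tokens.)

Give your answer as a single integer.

Answer: 1

Derivation:
Need 4 + t * 5 >= 7, so t >= 3/5.
Smallest integer t = ceil(3/5) = 1.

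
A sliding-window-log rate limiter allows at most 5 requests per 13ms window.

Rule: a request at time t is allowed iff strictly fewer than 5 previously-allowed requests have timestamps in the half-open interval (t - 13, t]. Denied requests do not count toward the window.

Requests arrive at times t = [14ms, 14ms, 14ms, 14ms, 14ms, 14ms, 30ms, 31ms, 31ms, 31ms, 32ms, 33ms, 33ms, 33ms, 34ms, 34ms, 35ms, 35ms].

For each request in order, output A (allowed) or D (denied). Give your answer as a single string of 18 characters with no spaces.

Tracking allowed requests in the window:
  req#1 t=14ms: ALLOW
  req#2 t=14ms: ALLOW
  req#3 t=14ms: ALLOW
  req#4 t=14ms: ALLOW
  req#5 t=14ms: ALLOW
  req#6 t=14ms: DENY
  req#7 t=30ms: ALLOW
  req#8 t=31ms: ALLOW
  req#9 t=31ms: ALLOW
  req#10 t=31ms: ALLOW
  req#11 t=32ms: ALLOW
  req#12 t=33ms: DENY
  req#13 t=33ms: DENY
  req#14 t=33ms: DENY
  req#15 t=34ms: DENY
  req#16 t=34ms: DENY
  req#17 t=35ms: DENY
  req#18 t=35ms: DENY

Answer: AAAAADAAAAADDDDDDD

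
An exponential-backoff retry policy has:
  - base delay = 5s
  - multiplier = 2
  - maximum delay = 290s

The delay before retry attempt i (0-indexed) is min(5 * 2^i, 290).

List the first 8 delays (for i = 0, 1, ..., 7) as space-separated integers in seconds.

Computing each delay:
  i=0: min(5*2^0, 290) = 5
  i=1: min(5*2^1, 290) = 10
  i=2: min(5*2^2, 290) = 20
  i=3: min(5*2^3, 290) = 40
  i=4: min(5*2^4, 290) = 80
  i=5: min(5*2^5, 290) = 160
  i=6: min(5*2^6, 290) = 290
  i=7: min(5*2^7, 290) = 290

Answer: 5 10 20 40 80 160 290 290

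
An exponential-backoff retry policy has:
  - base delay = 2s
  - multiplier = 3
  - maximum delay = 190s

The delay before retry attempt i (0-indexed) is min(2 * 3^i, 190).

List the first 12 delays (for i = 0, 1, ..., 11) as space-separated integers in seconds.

Answer: 2 6 18 54 162 190 190 190 190 190 190 190

Derivation:
Computing each delay:
  i=0: min(2*3^0, 190) = 2
  i=1: min(2*3^1, 190) = 6
  i=2: min(2*3^2, 190) = 18
  i=3: min(2*3^3, 190) = 54
  i=4: min(2*3^4, 190) = 162
  i=5: min(2*3^5, 190) = 190
  i=6: min(2*3^6, 190) = 190
  i=7: min(2*3^7, 190) = 190
  i=8: min(2*3^8, 190) = 190
  i=9: min(2*3^9, 190) = 190
  i=10: min(2*3^10, 190) = 190
  i=11: min(2*3^11, 190) = 190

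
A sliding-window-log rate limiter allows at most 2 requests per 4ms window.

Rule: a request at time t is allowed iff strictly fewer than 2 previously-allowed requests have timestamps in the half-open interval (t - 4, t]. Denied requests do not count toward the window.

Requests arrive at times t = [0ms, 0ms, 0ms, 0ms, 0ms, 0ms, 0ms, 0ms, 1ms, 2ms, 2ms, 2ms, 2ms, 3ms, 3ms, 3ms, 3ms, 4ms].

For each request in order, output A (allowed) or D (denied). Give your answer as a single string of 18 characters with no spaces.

Answer: AADDDDDDDDDDDDDDDA

Derivation:
Tracking allowed requests in the window:
  req#1 t=0ms: ALLOW
  req#2 t=0ms: ALLOW
  req#3 t=0ms: DENY
  req#4 t=0ms: DENY
  req#5 t=0ms: DENY
  req#6 t=0ms: DENY
  req#7 t=0ms: DENY
  req#8 t=0ms: DENY
  req#9 t=1ms: DENY
  req#10 t=2ms: DENY
  req#11 t=2ms: DENY
  req#12 t=2ms: DENY
  req#13 t=2ms: DENY
  req#14 t=3ms: DENY
  req#15 t=3ms: DENY
  req#16 t=3ms: DENY
  req#17 t=3ms: DENY
  req#18 t=4ms: ALLOW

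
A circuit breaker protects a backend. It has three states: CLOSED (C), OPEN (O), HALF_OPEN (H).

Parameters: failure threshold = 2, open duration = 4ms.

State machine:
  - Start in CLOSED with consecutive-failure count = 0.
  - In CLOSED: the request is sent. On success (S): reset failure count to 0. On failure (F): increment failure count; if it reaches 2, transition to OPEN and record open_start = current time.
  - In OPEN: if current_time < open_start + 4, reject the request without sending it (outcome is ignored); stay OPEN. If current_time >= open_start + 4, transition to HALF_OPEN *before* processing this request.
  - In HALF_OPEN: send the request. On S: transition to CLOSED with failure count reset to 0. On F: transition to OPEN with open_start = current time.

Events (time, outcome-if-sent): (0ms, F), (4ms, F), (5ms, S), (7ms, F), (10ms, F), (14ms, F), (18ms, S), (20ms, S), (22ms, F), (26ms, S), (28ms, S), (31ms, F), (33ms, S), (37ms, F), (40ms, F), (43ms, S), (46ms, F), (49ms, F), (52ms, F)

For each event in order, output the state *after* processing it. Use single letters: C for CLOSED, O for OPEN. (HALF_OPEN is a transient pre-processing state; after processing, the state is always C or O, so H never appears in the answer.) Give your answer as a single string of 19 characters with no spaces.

Answer: COOOOOCCCCCCCCOOOOO

Derivation:
State after each event:
  event#1 t=0ms outcome=F: state=CLOSED
  event#2 t=4ms outcome=F: state=OPEN
  event#3 t=5ms outcome=S: state=OPEN
  event#4 t=7ms outcome=F: state=OPEN
  event#5 t=10ms outcome=F: state=OPEN
  event#6 t=14ms outcome=F: state=OPEN
  event#7 t=18ms outcome=S: state=CLOSED
  event#8 t=20ms outcome=S: state=CLOSED
  event#9 t=22ms outcome=F: state=CLOSED
  event#10 t=26ms outcome=S: state=CLOSED
  event#11 t=28ms outcome=S: state=CLOSED
  event#12 t=31ms outcome=F: state=CLOSED
  event#13 t=33ms outcome=S: state=CLOSED
  event#14 t=37ms outcome=F: state=CLOSED
  event#15 t=40ms outcome=F: state=OPEN
  event#16 t=43ms outcome=S: state=OPEN
  event#17 t=46ms outcome=F: state=OPEN
  event#18 t=49ms outcome=F: state=OPEN
  event#19 t=52ms outcome=F: state=OPEN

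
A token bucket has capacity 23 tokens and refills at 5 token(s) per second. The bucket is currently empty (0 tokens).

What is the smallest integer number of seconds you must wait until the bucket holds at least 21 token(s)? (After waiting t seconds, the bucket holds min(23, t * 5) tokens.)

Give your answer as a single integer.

Need t * 5 >= 21, so t >= 21/5.
Smallest integer t = ceil(21/5) = 5.

Answer: 5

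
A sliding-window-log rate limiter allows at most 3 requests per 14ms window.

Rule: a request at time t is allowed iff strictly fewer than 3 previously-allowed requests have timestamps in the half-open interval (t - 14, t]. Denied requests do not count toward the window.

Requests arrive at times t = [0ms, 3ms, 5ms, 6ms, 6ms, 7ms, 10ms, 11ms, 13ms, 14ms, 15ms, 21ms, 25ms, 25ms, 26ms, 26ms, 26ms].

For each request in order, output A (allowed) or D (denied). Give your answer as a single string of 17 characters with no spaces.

Tracking allowed requests in the window:
  req#1 t=0ms: ALLOW
  req#2 t=3ms: ALLOW
  req#3 t=5ms: ALLOW
  req#4 t=6ms: DENY
  req#5 t=6ms: DENY
  req#6 t=7ms: DENY
  req#7 t=10ms: DENY
  req#8 t=11ms: DENY
  req#9 t=13ms: DENY
  req#10 t=14ms: ALLOW
  req#11 t=15ms: DENY
  req#12 t=21ms: ALLOW
  req#13 t=25ms: ALLOW
  req#14 t=25ms: DENY
  req#15 t=26ms: DENY
  req#16 t=26ms: DENY
  req#17 t=26ms: DENY

Answer: AAADDDDDDADAADDDD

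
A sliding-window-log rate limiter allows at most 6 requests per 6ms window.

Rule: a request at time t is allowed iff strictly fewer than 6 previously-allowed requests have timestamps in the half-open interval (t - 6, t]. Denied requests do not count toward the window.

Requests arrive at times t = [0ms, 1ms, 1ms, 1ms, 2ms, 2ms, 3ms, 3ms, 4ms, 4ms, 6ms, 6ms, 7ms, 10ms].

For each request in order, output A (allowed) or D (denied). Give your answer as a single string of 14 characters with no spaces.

Answer: AAAAAADDDDADAA

Derivation:
Tracking allowed requests in the window:
  req#1 t=0ms: ALLOW
  req#2 t=1ms: ALLOW
  req#3 t=1ms: ALLOW
  req#4 t=1ms: ALLOW
  req#5 t=2ms: ALLOW
  req#6 t=2ms: ALLOW
  req#7 t=3ms: DENY
  req#8 t=3ms: DENY
  req#9 t=4ms: DENY
  req#10 t=4ms: DENY
  req#11 t=6ms: ALLOW
  req#12 t=6ms: DENY
  req#13 t=7ms: ALLOW
  req#14 t=10ms: ALLOW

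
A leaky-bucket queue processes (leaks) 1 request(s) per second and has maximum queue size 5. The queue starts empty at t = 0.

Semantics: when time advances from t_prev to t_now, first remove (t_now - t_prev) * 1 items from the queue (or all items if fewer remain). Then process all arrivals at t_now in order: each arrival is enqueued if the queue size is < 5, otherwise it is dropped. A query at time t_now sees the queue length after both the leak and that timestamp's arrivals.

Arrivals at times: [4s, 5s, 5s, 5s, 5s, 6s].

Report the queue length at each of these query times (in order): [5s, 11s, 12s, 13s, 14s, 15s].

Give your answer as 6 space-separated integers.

Answer: 4 0 0 0 0 0

Derivation:
Queue lengths at query times:
  query t=5s: backlog = 4
  query t=11s: backlog = 0
  query t=12s: backlog = 0
  query t=13s: backlog = 0
  query t=14s: backlog = 0
  query t=15s: backlog = 0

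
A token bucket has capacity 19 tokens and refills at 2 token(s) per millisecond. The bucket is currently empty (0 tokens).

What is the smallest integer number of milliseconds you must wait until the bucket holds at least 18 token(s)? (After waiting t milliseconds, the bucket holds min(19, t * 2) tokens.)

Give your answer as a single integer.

Need t * 2 >= 18, so t >= 18/2.
Smallest integer t = ceil(18/2) = 9.

Answer: 9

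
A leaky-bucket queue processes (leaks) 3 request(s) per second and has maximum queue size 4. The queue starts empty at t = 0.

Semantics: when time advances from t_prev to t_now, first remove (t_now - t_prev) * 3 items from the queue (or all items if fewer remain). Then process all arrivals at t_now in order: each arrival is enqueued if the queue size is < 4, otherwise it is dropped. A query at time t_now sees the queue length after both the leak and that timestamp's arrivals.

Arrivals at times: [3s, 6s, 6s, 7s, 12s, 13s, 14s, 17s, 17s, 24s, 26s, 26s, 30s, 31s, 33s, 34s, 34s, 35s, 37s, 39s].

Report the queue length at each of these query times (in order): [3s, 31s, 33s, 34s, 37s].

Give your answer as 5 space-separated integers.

Queue lengths at query times:
  query t=3s: backlog = 1
  query t=31s: backlog = 1
  query t=33s: backlog = 1
  query t=34s: backlog = 2
  query t=37s: backlog = 1

Answer: 1 1 1 2 1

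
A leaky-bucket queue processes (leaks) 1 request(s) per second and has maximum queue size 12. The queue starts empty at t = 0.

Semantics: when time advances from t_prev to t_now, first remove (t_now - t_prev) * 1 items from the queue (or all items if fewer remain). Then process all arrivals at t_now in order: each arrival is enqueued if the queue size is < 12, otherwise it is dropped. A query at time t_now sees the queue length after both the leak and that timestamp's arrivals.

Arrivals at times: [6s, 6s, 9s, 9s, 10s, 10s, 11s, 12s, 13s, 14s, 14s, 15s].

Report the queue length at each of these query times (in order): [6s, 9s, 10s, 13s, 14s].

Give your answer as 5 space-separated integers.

Answer: 2 2 3 3 4

Derivation:
Queue lengths at query times:
  query t=6s: backlog = 2
  query t=9s: backlog = 2
  query t=10s: backlog = 3
  query t=13s: backlog = 3
  query t=14s: backlog = 4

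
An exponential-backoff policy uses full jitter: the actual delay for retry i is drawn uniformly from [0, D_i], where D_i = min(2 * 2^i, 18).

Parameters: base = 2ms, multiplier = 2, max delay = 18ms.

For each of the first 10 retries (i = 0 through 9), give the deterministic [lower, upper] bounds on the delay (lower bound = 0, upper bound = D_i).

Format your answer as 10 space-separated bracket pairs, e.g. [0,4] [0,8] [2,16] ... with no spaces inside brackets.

Computing bounds per retry:
  i=0: D_i=min(2*2^0,18)=2, bounds=[0,2]
  i=1: D_i=min(2*2^1,18)=4, bounds=[0,4]
  i=2: D_i=min(2*2^2,18)=8, bounds=[0,8]
  i=3: D_i=min(2*2^3,18)=16, bounds=[0,16]
  i=4: D_i=min(2*2^4,18)=18, bounds=[0,18]
  i=5: D_i=min(2*2^5,18)=18, bounds=[0,18]
  i=6: D_i=min(2*2^6,18)=18, bounds=[0,18]
  i=7: D_i=min(2*2^7,18)=18, bounds=[0,18]
  i=8: D_i=min(2*2^8,18)=18, bounds=[0,18]
  i=9: D_i=min(2*2^9,18)=18, bounds=[0,18]

Answer: [0,2] [0,4] [0,8] [0,16] [0,18] [0,18] [0,18] [0,18] [0,18] [0,18]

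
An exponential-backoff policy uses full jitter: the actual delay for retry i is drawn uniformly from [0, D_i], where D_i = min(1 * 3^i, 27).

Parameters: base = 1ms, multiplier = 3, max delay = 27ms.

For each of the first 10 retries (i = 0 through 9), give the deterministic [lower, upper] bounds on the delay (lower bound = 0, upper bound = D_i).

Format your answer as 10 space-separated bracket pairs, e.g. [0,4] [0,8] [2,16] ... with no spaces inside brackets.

Computing bounds per retry:
  i=0: D_i=min(1*3^0,27)=1, bounds=[0,1]
  i=1: D_i=min(1*3^1,27)=3, bounds=[0,3]
  i=2: D_i=min(1*3^2,27)=9, bounds=[0,9]
  i=3: D_i=min(1*3^3,27)=27, bounds=[0,27]
  i=4: D_i=min(1*3^4,27)=27, bounds=[0,27]
  i=5: D_i=min(1*3^5,27)=27, bounds=[0,27]
  i=6: D_i=min(1*3^6,27)=27, bounds=[0,27]
  i=7: D_i=min(1*3^7,27)=27, bounds=[0,27]
  i=8: D_i=min(1*3^8,27)=27, bounds=[0,27]
  i=9: D_i=min(1*3^9,27)=27, bounds=[0,27]

Answer: [0,1] [0,3] [0,9] [0,27] [0,27] [0,27] [0,27] [0,27] [0,27] [0,27]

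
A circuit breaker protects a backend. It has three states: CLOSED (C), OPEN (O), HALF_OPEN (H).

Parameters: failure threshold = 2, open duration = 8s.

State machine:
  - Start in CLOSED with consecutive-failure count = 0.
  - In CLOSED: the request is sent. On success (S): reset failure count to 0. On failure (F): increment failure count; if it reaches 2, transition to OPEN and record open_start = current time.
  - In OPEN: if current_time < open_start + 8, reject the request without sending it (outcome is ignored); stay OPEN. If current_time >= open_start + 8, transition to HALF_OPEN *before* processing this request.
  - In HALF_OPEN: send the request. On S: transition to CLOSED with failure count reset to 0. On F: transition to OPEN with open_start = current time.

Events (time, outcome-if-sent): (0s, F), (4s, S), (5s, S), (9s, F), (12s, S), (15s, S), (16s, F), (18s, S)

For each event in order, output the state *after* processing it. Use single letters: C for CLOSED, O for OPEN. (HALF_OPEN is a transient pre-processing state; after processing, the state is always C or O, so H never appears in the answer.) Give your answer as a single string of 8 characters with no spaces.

State after each event:
  event#1 t=0s outcome=F: state=CLOSED
  event#2 t=4s outcome=S: state=CLOSED
  event#3 t=5s outcome=S: state=CLOSED
  event#4 t=9s outcome=F: state=CLOSED
  event#5 t=12s outcome=S: state=CLOSED
  event#6 t=15s outcome=S: state=CLOSED
  event#7 t=16s outcome=F: state=CLOSED
  event#8 t=18s outcome=S: state=CLOSED

Answer: CCCCCCCC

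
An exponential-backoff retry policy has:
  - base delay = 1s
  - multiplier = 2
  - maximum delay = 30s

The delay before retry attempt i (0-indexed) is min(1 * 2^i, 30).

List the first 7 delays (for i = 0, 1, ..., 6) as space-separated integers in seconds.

Answer: 1 2 4 8 16 30 30

Derivation:
Computing each delay:
  i=0: min(1*2^0, 30) = 1
  i=1: min(1*2^1, 30) = 2
  i=2: min(1*2^2, 30) = 4
  i=3: min(1*2^3, 30) = 8
  i=4: min(1*2^4, 30) = 16
  i=5: min(1*2^5, 30) = 30
  i=6: min(1*2^6, 30) = 30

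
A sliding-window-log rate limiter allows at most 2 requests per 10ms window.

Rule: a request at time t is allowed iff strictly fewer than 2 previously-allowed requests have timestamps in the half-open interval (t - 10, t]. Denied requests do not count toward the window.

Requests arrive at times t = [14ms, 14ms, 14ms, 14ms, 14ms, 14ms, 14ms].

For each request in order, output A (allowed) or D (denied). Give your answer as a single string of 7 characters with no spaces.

Tracking allowed requests in the window:
  req#1 t=14ms: ALLOW
  req#2 t=14ms: ALLOW
  req#3 t=14ms: DENY
  req#4 t=14ms: DENY
  req#5 t=14ms: DENY
  req#6 t=14ms: DENY
  req#7 t=14ms: DENY

Answer: AADDDDD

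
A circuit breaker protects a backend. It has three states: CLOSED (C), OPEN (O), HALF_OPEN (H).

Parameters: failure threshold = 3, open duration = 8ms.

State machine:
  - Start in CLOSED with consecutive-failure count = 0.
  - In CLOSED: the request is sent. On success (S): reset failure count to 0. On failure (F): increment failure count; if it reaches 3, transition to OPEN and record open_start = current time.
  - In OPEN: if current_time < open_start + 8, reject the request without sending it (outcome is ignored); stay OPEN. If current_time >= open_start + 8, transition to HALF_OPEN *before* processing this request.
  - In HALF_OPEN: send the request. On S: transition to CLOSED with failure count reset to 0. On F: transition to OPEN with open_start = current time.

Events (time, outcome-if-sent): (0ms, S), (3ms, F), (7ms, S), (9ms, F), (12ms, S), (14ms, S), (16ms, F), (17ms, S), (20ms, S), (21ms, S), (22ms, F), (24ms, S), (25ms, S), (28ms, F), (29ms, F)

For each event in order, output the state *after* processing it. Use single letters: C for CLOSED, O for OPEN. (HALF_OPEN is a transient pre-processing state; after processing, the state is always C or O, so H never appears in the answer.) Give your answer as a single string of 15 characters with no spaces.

Answer: CCCCCCCCCCCCCCC

Derivation:
State after each event:
  event#1 t=0ms outcome=S: state=CLOSED
  event#2 t=3ms outcome=F: state=CLOSED
  event#3 t=7ms outcome=S: state=CLOSED
  event#4 t=9ms outcome=F: state=CLOSED
  event#5 t=12ms outcome=S: state=CLOSED
  event#6 t=14ms outcome=S: state=CLOSED
  event#7 t=16ms outcome=F: state=CLOSED
  event#8 t=17ms outcome=S: state=CLOSED
  event#9 t=20ms outcome=S: state=CLOSED
  event#10 t=21ms outcome=S: state=CLOSED
  event#11 t=22ms outcome=F: state=CLOSED
  event#12 t=24ms outcome=S: state=CLOSED
  event#13 t=25ms outcome=S: state=CLOSED
  event#14 t=28ms outcome=F: state=CLOSED
  event#15 t=29ms outcome=F: state=CLOSED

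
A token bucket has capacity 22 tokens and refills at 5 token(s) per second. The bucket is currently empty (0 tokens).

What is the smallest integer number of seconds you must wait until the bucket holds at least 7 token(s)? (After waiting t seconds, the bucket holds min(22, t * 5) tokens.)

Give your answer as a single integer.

Need t * 5 >= 7, so t >= 7/5.
Smallest integer t = ceil(7/5) = 2.

Answer: 2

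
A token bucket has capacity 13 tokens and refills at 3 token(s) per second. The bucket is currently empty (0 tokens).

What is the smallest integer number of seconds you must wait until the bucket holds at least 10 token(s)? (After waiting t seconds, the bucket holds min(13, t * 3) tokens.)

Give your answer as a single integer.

Need t * 3 >= 10, so t >= 10/3.
Smallest integer t = ceil(10/3) = 4.

Answer: 4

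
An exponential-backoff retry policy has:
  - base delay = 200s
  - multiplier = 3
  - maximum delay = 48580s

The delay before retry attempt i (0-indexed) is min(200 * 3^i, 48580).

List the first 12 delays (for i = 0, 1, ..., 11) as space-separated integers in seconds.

Computing each delay:
  i=0: min(200*3^0, 48580) = 200
  i=1: min(200*3^1, 48580) = 600
  i=2: min(200*3^2, 48580) = 1800
  i=3: min(200*3^3, 48580) = 5400
  i=4: min(200*3^4, 48580) = 16200
  i=5: min(200*3^5, 48580) = 48580
  i=6: min(200*3^6, 48580) = 48580
  i=7: min(200*3^7, 48580) = 48580
  i=8: min(200*3^8, 48580) = 48580
  i=9: min(200*3^9, 48580) = 48580
  i=10: min(200*3^10, 48580) = 48580
  i=11: min(200*3^11, 48580) = 48580

Answer: 200 600 1800 5400 16200 48580 48580 48580 48580 48580 48580 48580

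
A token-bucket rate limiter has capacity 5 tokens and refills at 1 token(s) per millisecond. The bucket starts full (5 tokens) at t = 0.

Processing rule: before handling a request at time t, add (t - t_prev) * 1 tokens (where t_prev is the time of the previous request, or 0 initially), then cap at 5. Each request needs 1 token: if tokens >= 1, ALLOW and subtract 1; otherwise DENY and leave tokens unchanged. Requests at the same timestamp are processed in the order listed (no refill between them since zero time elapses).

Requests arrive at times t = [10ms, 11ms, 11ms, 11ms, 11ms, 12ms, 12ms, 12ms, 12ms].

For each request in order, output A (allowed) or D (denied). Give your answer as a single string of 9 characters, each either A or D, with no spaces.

Simulating step by step:
  req#1 t=10ms: ALLOW
  req#2 t=11ms: ALLOW
  req#3 t=11ms: ALLOW
  req#4 t=11ms: ALLOW
  req#5 t=11ms: ALLOW
  req#6 t=12ms: ALLOW
  req#7 t=12ms: ALLOW
  req#8 t=12ms: DENY
  req#9 t=12ms: DENY

Answer: AAAAAAADD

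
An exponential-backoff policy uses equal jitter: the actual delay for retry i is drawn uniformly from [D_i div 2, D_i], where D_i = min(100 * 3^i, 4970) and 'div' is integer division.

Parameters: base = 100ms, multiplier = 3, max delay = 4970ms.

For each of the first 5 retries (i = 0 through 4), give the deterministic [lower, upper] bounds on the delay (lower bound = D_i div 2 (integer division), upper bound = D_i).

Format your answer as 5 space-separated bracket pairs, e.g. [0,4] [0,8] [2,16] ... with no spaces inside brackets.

Computing bounds per retry:
  i=0: D_i=min(100*3^0,4970)=100, bounds=[50,100]
  i=1: D_i=min(100*3^1,4970)=300, bounds=[150,300]
  i=2: D_i=min(100*3^2,4970)=900, bounds=[450,900]
  i=3: D_i=min(100*3^3,4970)=2700, bounds=[1350,2700]
  i=4: D_i=min(100*3^4,4970)=4970, bounds=[2485,4970]

Answer: [50,100] [150,300] [450,900] [1350,2700] [2485,4970]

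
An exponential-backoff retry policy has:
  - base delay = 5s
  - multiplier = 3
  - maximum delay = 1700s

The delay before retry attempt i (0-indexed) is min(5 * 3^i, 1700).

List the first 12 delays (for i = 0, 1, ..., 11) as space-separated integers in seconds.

Computing each delay:
  i=0: min(5*3^0, 1700) = 5
  i=1: min(5*3^1, 1700) = 15
  i=2: min(5*3^2, 1700) = 45
  i=3: min(5*3^3, 1700) = 135
  i=4: min(5*3^4, 1700) = 405
  i=5: min(5*3^5, 1700) = 1215
  i=6: min(5*3^6, 1700) = 1700
  i=7: min(5*3^7, 1700) = 1700
  i=8: min(5*3^8, 1700) = 1700
  i=9: min(5*3^9, 1700) = 1700
  i=10: min(5*3^10, 1700) = 1700
  i=11: min(5*3^11, 1700) = 1700

Answer: 5 15 45 135 405 1215 1700 1700 1700 1700 1700 1700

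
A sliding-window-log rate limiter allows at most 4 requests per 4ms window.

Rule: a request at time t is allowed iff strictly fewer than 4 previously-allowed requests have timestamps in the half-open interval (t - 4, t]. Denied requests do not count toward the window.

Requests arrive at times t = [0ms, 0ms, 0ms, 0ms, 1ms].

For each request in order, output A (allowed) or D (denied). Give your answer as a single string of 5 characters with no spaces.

Answer: AAAAD

Derivation:
Tracking allowed requests in the window:
  req#1 t=0ms: ALLOW
  req#2 t=0ms: ALLOW
  req#3 t=0ms: ALLOW
  req#4 t=0ms: ALLOW
  req#5 t=1ms: DENY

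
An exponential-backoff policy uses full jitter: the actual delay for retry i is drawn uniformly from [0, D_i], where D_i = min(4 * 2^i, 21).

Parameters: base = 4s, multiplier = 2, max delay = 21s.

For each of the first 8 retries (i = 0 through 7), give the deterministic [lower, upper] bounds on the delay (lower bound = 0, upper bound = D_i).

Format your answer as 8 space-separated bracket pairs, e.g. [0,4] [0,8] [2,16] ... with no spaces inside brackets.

Computing bounds per retry:
  i=0: D_i=min(4*2^0,21)=4, bounds=[0,4]
  i=1: D_i=min(4*2^1,21)=8, bounds=[0,8]
  i=2: D_i=min(4*2^2,21)=16, bounds=[0,16]
  i=3: D_i=min(4*2^3,21)=21, bounds=[0,21]
  i=4: D_i=min(4*2^4,21)=21, bounds=[0,21]
  i=5: D_i=min(4*2^5,21)=21, bounds=[0,21]
  i=6: D_i=min(4*2^6,21)=21, bounds=[0,21]
  i=7: D_i=min(4*2^7,21)=21, bounds=[0,21]

Answer: [0,4] [0,8] [0,16] [0,21] [0,21] [0,21] [0,21] [0,21]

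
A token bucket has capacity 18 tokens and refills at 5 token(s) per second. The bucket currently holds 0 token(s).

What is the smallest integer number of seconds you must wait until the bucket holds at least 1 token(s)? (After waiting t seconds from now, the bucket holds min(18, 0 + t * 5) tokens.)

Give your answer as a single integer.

Need 0 + t * 5 >= 1, so t >= 1/5.
Smallest integer t = ceil(1/5) = 1.

Answer: 1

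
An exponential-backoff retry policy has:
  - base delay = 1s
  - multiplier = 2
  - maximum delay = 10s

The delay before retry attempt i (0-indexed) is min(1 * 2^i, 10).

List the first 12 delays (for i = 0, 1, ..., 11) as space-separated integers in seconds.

Answer: 1 2 4 8 10 10 10 10 10 10 10 10

Derivation:
Computing each delay:
  i=0: min(1*2^0, 10) = 1
  i=1: min(1*2^1, 10) = 2
  i=2: min(1*2^2, 10) = 4
  i=3: min(1*2^3, 10) = 8
  i=4: min(1*2^4, 10) = 10
  i=5: min(1*2^5, 10) = 10
  i=6: min(1*2^6, 10) = 10
  i=7: min(1*2^7, 10) = 10
  i=8: min(1*2^8, 10) = 10
  i=9: min(1*2^9, 10) = 10
  i=10: min(1*2^10, 10) = 10
  i=11: min(1*2^11, 10) = 10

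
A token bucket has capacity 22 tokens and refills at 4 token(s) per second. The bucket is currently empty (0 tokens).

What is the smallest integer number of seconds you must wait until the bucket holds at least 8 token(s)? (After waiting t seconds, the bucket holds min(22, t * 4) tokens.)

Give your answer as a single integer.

Need t * 4 >= 8, so t >= 8/4.
Smallest integer t = ceil(8/4) = 2.

Answer: 2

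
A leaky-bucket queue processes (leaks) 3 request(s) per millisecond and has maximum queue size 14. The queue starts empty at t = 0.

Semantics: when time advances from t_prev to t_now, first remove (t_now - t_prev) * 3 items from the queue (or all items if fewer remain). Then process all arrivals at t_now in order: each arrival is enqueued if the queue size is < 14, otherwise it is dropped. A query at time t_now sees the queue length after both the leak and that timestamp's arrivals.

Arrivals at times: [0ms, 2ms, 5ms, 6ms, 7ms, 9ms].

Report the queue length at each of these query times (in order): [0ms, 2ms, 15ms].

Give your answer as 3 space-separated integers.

Answer: 1 1 0

Derivation:
Queue lengths at query times:
  query t=0ms: backlog = 1
  query t=2ms: backlog = 1
  query t=15ms: backlog = 0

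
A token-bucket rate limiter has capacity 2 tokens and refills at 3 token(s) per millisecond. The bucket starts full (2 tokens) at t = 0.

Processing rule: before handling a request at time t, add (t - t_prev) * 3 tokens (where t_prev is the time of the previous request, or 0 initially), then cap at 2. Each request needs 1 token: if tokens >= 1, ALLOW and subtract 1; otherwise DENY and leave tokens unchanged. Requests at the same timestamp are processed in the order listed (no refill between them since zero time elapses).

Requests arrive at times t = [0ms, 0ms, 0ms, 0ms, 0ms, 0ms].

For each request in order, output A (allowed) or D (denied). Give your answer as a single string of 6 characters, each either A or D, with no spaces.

Simulating step by step:
  req#1 t=0ms: ALLOW
  req#2 t=0ms: ALLOW
  req#3 t=0ms: DENY
  req#4 t=0ms: DENY
  req#5 t=0ms: DENY
  req#6 t=0ms: DENY

Answer: AADDDD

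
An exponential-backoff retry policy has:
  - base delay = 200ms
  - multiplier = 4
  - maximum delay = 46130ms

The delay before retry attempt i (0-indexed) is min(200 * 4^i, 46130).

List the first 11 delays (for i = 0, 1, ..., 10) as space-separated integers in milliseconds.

Answer: 200 800 3200 12800 46130 46130 46130 46130 46130 46130 46130

Derivation:
Computing each delay:
  i=0: min(200*4^0, 46130) = 200
  i=1: min(200*4^1, 46130) = 800
  i=2: min(200*4^2, 46130) = 3200
  i=3: min(200*4^3, 46130) = 12800
  i=4: min(200*4^4, 46130) = 46130
  i=5: min(200*4^5, 46130) = 46130
  i=6: min(200*4^6, 46130) = 46130
  i=7: min(200*4^7, 46130) = 46130
  i=8: min(200*4^8, 46130) = 46130
  i=9: min(200*4^9, 46130) = 46130
  i=10: min(200*4^10, 46130) = 46130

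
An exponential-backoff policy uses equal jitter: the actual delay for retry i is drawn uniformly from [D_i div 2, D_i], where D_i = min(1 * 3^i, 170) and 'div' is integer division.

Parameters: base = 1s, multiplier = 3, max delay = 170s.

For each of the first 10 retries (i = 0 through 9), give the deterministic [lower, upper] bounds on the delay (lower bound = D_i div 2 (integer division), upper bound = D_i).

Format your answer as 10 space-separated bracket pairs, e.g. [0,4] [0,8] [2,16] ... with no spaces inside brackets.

Answer: [0,1] [1,3] [4,9] [13,27] [40,81] [85,170] [85,170] [85,170] [85,170] [85,170]

Derivation:
Computing bounds per retry:
  i=0: D_i=min(1*3^0,170)=1, bounds=[0,1]
  i=1: D_i=min(1*3^1,170)=3, bounds=[1,3]
  i=2: D_i=min(1*3^2,170)=9, bounds=[4,9]
  i=3: D_i=min(1*3^3,170)=27, bounds=[13,27]
  i=4: D_i=min(1*3^4,170)=81, bounds=[40,81]
  i=5: D_i=min(1*3^5,170)=170, bounds=[85,170]
  i=6: D_i=min(1*3^6,170)=170, bounds=[85,170]
  i=7: D_i=min(1*3^7,170)=170, bounds=[85,170]
  i=8: D_i=min(1*3^8,170)=170, bounds=[85,170]
  i=9: D_i=min(1*3^9,170)=170, bounds=[85,170]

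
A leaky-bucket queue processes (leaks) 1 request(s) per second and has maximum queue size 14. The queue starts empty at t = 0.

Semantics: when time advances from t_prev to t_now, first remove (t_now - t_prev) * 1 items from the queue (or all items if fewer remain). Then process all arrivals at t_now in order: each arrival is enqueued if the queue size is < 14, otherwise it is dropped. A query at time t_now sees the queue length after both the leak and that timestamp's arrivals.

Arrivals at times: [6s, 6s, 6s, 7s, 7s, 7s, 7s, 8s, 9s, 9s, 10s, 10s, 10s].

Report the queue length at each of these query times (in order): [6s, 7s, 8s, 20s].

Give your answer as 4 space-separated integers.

Answer: 3 6 6 0

Derivation:
Queue lengths at query times:
  query t=6s: backlog = 3
  query t=7s: backlog = 6
  query t=8s: backlog = 6
  query t=20s: backlog = 0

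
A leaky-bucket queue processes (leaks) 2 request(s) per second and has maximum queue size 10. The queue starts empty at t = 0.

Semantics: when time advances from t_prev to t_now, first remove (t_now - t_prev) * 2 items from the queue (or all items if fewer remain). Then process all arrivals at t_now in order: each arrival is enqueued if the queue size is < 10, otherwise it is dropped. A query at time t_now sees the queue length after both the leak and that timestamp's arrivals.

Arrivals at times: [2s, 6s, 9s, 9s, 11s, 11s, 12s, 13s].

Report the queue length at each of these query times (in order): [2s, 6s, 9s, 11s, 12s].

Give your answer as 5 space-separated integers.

Answer: 1 1 2 2 1

Derivation:
Queue lengths at query times:
  query t=2s: backlog = 1
  query t=6s: backlog = 1
  query t=9s: backlog = 2
  query t=11s: backlog = 2
  query t=12s: backlog = 1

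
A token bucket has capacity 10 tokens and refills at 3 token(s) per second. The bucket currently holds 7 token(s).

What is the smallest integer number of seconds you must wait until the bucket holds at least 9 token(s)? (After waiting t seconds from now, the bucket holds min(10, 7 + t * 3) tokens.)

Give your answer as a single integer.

Need 7 + t * 3 >= 9, so t >= 2/3.
Smallest integer t = ceil(2/3) = 1.

Answer: 1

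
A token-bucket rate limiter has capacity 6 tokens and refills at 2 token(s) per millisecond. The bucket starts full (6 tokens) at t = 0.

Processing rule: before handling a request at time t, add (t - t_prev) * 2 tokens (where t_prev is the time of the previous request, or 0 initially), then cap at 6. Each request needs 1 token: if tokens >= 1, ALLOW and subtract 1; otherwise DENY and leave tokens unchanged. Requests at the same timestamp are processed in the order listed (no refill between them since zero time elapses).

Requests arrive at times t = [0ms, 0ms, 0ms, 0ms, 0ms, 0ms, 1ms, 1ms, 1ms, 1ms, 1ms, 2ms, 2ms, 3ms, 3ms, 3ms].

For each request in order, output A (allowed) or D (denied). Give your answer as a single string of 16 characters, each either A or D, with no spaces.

Answer: AAAAAAAADDDAAAAD

Derivation:
Simulating step by step:
  req#1 t=0ms: ALLOW
  req#2 t=0ms: ALLOW
  req#3 t=0ms: ALLOW
  req#4 t=0ms: ALLOW
  req#5 t=0ms: ALLOW
  req#6 t=0ms: ALLOW
  req#7 t=1ms: ALLOW
  req#8 t=1ms: ALLOW
  req#9 t=1ms: DENY
  req#10 t=1ms: DENY
  req#11 t=1ms: DENY
  req#12 t=2ms: ALLOW
  req#13 t=2ms: ALLOW
  req#14 t=3ms: ALLOW
  req#15 t=3ms: ALLOW
  req#16 t=3ms: DENY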